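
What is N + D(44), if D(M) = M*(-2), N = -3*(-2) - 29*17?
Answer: -575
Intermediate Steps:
N = -487 (N = 6 - 493 = -487)
D(M) = -2*M
N + D(44) = -487 - 2*44 = -487 - 88 = -575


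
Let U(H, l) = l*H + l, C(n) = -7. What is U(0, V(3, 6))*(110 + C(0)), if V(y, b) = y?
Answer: 309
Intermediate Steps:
U(H, l) = l + H*l (U(H, l) = H*l + l = l + H*l)
U(0, V(3, 6))*(110 + C(0)) = (3*(1 + 0))*(110 - 7) = (3*1)*103 = 3*103 = 309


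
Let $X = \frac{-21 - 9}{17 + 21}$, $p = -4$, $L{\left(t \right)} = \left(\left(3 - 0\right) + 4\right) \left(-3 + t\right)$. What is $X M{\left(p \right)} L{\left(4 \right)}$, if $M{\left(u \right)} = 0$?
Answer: $0$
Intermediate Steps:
$L{\left(t \right)} = -21 + 7 t$ ($L{\left(t \right)} = \left(\left(3 + 0\right) + 4\right) \left(-3 + t\right) = \left(3 + 4\right) \left(-3 + t\right) = 7 \left(-3 + t\right) = -21 + 7 t$)
$X = - \frac{15}{19}$ ($X = - \frac{30}{38} = \left(-30\right) \frac{1}{38} = - \frac{15}{19} \approx -0.78947$)
$X M{\left(p \right)} L{\left(4 \right)} = \left(- \frac{15}{19}\right) 0 \left(-21 + 7 \cdot 4\right) = 0 \left(-21 + 28\right) = 0 \cdot 7 = 0$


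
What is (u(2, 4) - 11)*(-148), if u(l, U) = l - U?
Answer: 1924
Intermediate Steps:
(u(2, 4) - 11)*(-148) = ((2 - 1*4) - 11)*(-148) = ((2 - 4) - 11)*(-148) = (-2 - 11)*(-148) = -13*(-148) = 1924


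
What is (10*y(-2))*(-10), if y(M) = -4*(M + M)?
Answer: -1600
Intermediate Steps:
y(M) = -8*M
(10*y(-2))*(-10) = (10*(-8*(-2)))*(-10) = (10*16)*(-10) = 160*(-10) = -1600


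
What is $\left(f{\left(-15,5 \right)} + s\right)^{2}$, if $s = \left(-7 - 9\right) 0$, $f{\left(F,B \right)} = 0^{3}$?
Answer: $0$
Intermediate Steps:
$f{\left(F,B \right)} = 0$
$s = 0$ ($s = \left(-16\right) 0 = 0$)
$\left(f{\left(-15,5 \right)} + s\right)^{2} = \left(0 + 0\right)^{2} = 0^{2} = 0$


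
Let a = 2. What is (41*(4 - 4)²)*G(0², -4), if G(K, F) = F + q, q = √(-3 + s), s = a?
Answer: 0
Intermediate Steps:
s = 2
q = I (q = √(-3 + 2) = √(-1) = I ≈ 1.0*I)
G(K, F) = I + F (G(K, F) = F + I = I + F)
(41*(4 - 4)²)*G(0², -4) = (41*(4 - 4)²)*(I - 4) = (41*0²)*(-4 + I) = (41*0)*(-4 + I) = 0*(-4 + I) = 0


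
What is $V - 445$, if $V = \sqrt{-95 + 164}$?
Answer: $-445 + \sqrt{69} \approx -436.69$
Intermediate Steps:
$V = \sqrt{69} \approx 8.3066$
$V - 445 = \sqrt{69} - 445 = -445 + \sqrt{69}$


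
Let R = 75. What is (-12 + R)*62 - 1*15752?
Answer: -11846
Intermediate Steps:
(-12 + R)*62 - 1*15752 = (-12 + 75)*62 - 1*15752 = 63*62 - 15752 = 3906 - 15752 = -11846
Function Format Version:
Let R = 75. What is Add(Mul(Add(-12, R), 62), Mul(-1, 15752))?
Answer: -11846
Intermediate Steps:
Add(Mul(Add(-12, R), 62), Mul(-1, 15752)) = Add(Mul(Add(-12, 75), 62), Mul(-1, 15752)) = Add(Mul(63, 62), -15752) = Add(3906, -15752) = -11846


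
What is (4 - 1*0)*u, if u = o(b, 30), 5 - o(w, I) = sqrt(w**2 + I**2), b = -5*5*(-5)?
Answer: 20 - 20*sqrt(661) ≈ -494.20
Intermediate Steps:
b = 125 (b = -25*(-5) = 125)
o(w, I) = 5 - sqrt(I**2 + w**2) (o(w, I) = 5 - sqrt(w**2 + I**2) = 5 - sqrt(I**2 + w**2))
u = 5 - 5*sqrt(661) (u = 5 - sqrt(30**2 + 125**2) = 5 - sqrt(900 + 15625) = 5 - sqrt(16525) = 5 - 5*sqrt(661) ≈ -123.55)
(4 - 1*0)*u = (4 - 1*0)*(5 - 5*sqrt(661)) = (4 + 0)*(5 - 5*sqrt(661)) = 4*(5 - 5*sqrt(661)) = 20 - 20*sqrt(661)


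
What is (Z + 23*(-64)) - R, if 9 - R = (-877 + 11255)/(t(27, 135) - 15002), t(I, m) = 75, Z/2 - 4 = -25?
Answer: -22744199/14927 ≈ -1523.7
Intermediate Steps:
Z = -42 (Z = 8 + 2*(-25) = 8 - 50 = -42)
R = 144721/14927 (R = 9 - (-877 + 11255)/(75 - 15002) = 9 - 10378/(-14927) = 9 - 10378*(-1)/14927 = 9 - 1*(-10378/14927) = 9 + 10378/14927 = 144721/14927 ≈ 9.6953)
(Z + 23*(-64)) - R = (-42 + 23*(-64)) - 1*144721/14927 = (-42 - 1472) - 144721/14927 = -1514 - 144721/14927 = -22744199/14927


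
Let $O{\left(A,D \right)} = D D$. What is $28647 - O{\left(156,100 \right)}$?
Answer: $18647$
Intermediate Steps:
$O{\left(A,D \right)} = D^{2}$
$28647 - O{\left(156,100 \right)} = 28647 - 100^{2} = 28647 - 10000 = 18647$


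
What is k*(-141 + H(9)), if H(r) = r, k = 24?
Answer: -3168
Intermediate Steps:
k*(-141 + H(9)) = 24*(-141 + 9) = 24*(-132) = -3168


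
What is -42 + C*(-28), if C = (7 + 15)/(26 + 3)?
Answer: -1834/29 ≈ -63.241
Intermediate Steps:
C = 22/29 ≈ 0.75862
-42 + C*(-28) = -42 + (22/29)*(-28) = -42 - 616/29 = -1834/29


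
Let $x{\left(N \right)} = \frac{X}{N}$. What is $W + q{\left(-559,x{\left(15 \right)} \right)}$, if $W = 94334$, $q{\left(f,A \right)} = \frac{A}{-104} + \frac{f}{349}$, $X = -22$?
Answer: $\frac{25679169299}{272220} \approx 94332.0$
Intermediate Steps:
$x{\left(N \right)} = - \frac{22}{N}$
$q{\left(f,A \right)} = - \frac{A}{104} + \frac{f}{349}$ ($q{\left(f,A \right)} = A \left(- \frac{1}{104}\right) + f \frac{1}{349} = - \frac{A}{104} + \frac{f}{349}$)
$W + q{\left(-559,x{\left(15 \right)} \right)} = 94334 - \left(\frac{559}{349} + \frac{\left(-22\right) \frac{1}{15}}{104}\right) = 94334 - \frac{432181}{272220} = \frac{25679169299}{272220}$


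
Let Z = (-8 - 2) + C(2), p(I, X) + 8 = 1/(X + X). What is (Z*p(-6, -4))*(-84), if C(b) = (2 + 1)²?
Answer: -1365/2 ≈ -682.50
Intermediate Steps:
C(b) = 9 (C(b) = 3² = 9)
p(I, X) = -8 + 1/(2*X) (p(I, X) = -8 + 1/(X + X) = -8 + 1/(2*X))
Z = -1 (Z = (-8 - 2) + 9 = -10 + 9 = -1)
(Z*p(-6, -4))*(-84) = -(-8 + (½)/(-4))*(-84) = -(-8 + (½)*(-¼))*(-84) = -(-8 - ⅛)*(-84) = -1*(-65/8)*(-84) = (65/8)*(-84) = -1365/2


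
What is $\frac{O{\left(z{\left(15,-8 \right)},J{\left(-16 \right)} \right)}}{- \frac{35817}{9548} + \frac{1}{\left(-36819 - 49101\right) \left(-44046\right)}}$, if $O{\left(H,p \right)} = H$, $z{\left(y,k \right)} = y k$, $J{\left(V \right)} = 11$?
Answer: $\frac{1084012793740800}{33886753098973} \approx 31.989$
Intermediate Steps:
$z{\left(y,k \right)} = k y$
$\frac{O{\left(z{\left(15,-8 \right)},J{\left(-16 \right)} \right)}}{- \frac{35817}{9548} + \frac{1}{\left(-36819 - 49101\right) \left(-44046\right)}} = \frac{\left(-8\right) 15}{- \frac{35817}{9548} + \frac{1}{\left(-36819 - 49101\right) \left(-44046\right)}} = - \frac{120}{\left(-35817\right) \frac{1}{9548} + \frac{1}{-85920} \left(- \frac{1}{44046}\right)} = - \frac{120}{- \frac{35817}{9548} - - \frac{1}{3784432320}} = - \frac{120}{- \frac{35817}{9548} + \frac{1}{3784432320}} = - \frac{120}{- \frac{33886753098973}{9033439947840}} = \left(-120\right) \left(- \frac{9033439947840}{33886753098973}\right) = \frac{1084012793740800}{33886753098973}$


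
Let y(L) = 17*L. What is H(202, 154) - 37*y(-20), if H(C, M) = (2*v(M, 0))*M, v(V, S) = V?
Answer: 60012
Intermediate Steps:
H(C, M) = 2*M² (H(C, M) = (2*M)*M = 2*M²)
H(202, 154) - 37*y(-20) = 2*154² - 37*17*(-20) = 2*23716 - 37*(-340) = 47432 - 1*(-12580) = 47432 + 12580 = 60012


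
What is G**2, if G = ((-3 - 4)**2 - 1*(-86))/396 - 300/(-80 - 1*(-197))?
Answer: 14554225/2944656 ≈ 4.9426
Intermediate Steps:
G = -3815/1716 (G = ((-7)**2 + 86)*(1/396) - 300/(-80 + 197) = (49 + 86)*(1/396) - 300/117 = 135*(1/396) - 300*1/117 = 15/44 - 100/39 = -3815/1716 ≈ -2.2232)
G**2 = (-3815/1716)**2 = 14554225/2944656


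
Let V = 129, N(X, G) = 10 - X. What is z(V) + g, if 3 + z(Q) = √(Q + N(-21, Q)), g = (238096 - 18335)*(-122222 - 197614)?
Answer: -70287479199 + 4*√10 ≈ -7.0287e+10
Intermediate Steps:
g = -70287479196 (g = 219761*(-319836) = -70287479196)
z(Q) = -3 + √(31 + Q) (z(Q) = -3 + √(Q + (10 - 1*(-21))) = -3 + √(Q + (10 + 21)) = -3 + √(Q + 31) = -3 + √(31 + Q))
z(V) + g = (-3 + √(31 + 129)) - 70287479196 = (-3 + √160) - 70287479196 = (-3 + 4*√10) - 70287479196 = -70287479199 + 4*√10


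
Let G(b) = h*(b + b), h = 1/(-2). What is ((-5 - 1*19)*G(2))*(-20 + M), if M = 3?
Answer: -816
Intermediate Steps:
h = -1/2 (h = 1*(-1/2) = -1/2 ≈ -0.50000)
G(b) = -b (G(b) = -(b + b)/2 = -b)
((-5 - 1*19)*G(2))*(-20 + M) = ((-5 - 1*19)*(-1*2))*(-20 + 3) = ((-5 - 19)*(-2))*(-17) = -24*(-2)*(-17) = 48*(-17) = -816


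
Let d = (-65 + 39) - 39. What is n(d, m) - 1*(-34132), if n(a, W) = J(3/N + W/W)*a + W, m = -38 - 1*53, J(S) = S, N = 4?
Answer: 135709/4 ≈ 33927.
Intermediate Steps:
d = -65 (d = -26 - 39 = -65)
m = -91 (m = -38 - 53 = -91)
n(a, W) = W + 7*a/4 (n(a, W) = (3/4 + W/W)*a + W = (3*(1/4) + 1)*a + W = (3/4 + 1)*a + W = 7*a/4 + W = W + 7*a/4)
n(d, m) - 1*(-34132) = (-91 + (7/4)*(-65)) - 1*(-34132) = (-91 - 455/4) + 34132 = -819/4 + 34132 = 135709/4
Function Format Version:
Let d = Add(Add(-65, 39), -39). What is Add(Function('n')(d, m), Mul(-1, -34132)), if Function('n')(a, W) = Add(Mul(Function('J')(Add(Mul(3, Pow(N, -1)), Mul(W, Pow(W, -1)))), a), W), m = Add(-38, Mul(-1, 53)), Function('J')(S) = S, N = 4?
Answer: Rational(135709, 4) ≈ 33927.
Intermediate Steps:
d = -65 (d = Add(-26, -39) = -65)
m = -91 (m = Add(-38, -53) = -91)
Function('n')(a, W) = Add(W, Mul(Rational(7, 4), a)) (Function('n')(a, W) = Add(Mul(Add(Mul(3, Pow(4, -1)), Mul(W, Pow(W, -1))), a), W) = Add(Mul(Add(Mul(3, Rational(1, 4)), 1), a), W) = Add(Mul(Add(Rational(3, 4), 1), a), W) = Add(Mul(Rational(7, 4), a), W) = Add(W, Mul(Rational(7, 4), a)))
Add(Function('n')(d, m), Mul(-1, -34132)) = Add(Add(-91, Mul(Rational(7, 4), -65)), Mul(-1, -34132)) = Add(Add(-91, Rational(-455, 4)), 34132) = Add(Rational(-819, 4), 34132) = Rational(135709, 4)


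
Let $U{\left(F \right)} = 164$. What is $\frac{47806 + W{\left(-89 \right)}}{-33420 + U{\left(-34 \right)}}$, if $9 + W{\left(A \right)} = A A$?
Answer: $- \frac{27859}{16628} \approx -1.6754$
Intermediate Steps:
$W{\left(A \right)} = -9 + A^{2}$ ($W{\left(A \right)} = -9 + A A = -9 + A^{2}$)
$\frac{47806 + W{\left(-89 \right)}}{-33420 + U{\left(-34 \right)}} = \frac{47806 - \left(9 - \left(-89\right)^{2}\right)}{-33420 + 164} = \frac{47806 + \left(-9 + 7921\right)}{-33256} = \left(47806 + 7912\right) \left(- \frac{1}{33256}\right) = 55718 \left(- \frac{1}{33256}\right) = - \frac{27859}{16628}$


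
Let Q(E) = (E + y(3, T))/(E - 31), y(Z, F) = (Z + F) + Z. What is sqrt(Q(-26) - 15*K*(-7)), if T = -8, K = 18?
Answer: sqrt(6142206)/57 ≈ 43.480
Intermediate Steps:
y(Z, F) = F + 2*Z (y(Z, F) = (F + Z) + Z = F + 2*Z)
Q(E) = (-2 + E)/(-31 + E) (Q(E) = (E + (-8 + 2*3))/(E - 31) = (E + (-8 + 6))/(-31 + E) = (E - 2)/(-31 + E) = (-2 + E)/(-31 + E))
sqrt(Q(-26) - 15*K*(-7)) = sqrt((-2 - 26)/(-31 - 26) - 15*18*(-7)) = sqrt(-28/(-57) - 270*(-7)) = sqrt(-1/57*(-28) + 1890) = sqrt(28/57 + 1890) = sqrt(107758/57) = sqrt(6142206)/57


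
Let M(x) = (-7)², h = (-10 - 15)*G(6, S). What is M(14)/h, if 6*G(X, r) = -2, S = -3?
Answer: 147/25 ≈ 5.8800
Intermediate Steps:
G(X, r) = -⅓ (G(X, r) = (⅙)*(-2) = -⅓)
h = 25/3 (h = (-10 - 15)*(-⅓) = -25*(-⅓) = 25/3 ≈ 8.3333)
M(x) = 49
M(14)/h = 49/(25/3) = 49*(3/25) = 147/25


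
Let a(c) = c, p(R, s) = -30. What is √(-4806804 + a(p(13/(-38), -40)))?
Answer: I*√4806834 ≈ 2192.4*I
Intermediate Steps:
√(-4806804 + a(p(13/(-38), -40))) = √(-4806804 - 30) = √(-4806834) = I*√4806834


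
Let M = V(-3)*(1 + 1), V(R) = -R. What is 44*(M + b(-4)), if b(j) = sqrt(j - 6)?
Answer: 264 + 44*I*sqrt(10) ≈ 264.0 + 139.14*I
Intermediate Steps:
b(j) = sqrt(-6 + j)
M = 6 (M = (-1*(-3))*(1 + 1) = 3*2 = 6)
44*(M + b(-4)) = 44*(6 + sqrt(-6 - 4)) = 44*(6 + sqrt(-10)) = 44*(6 + I*sqrt(10)) = 264 + 44*I*sqrt(10)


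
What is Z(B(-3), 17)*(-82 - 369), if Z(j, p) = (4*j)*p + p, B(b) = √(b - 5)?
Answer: -7667 - 61336*I*√2 ≈ -7667.0 - 86742.0*I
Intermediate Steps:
B(b) = √(-5 + b)
Z(j, p) = p + 4*j*p (Z(j, p) = 4*j*p + p = p + 4*j*p)
Z(B(-3), 17)*(-82 - 369) = (17*(1 + 4*√(-5 - 3)))*(-82 - 369) = (17*(1 + 4*√(-8)))*(-451) = (17*(1 + 4*(2*I*√2)))*(-451) = (17*(1 + 8*I*√2))*(-451) = (17 + 136*I*√2)*(-451) = -7667 - 61336*I*√2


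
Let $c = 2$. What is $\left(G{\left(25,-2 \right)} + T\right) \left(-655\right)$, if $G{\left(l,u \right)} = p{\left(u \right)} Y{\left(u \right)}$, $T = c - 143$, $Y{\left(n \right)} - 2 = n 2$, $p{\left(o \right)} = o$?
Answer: $89735$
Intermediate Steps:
$Y{\left(n \right)} = 2 + 2 n$ ($Y{\left(n \right)} = 2 + n 2 = 2 + 2 n$)
$T = -141$ ($T = 2 - 143 = -141$)
$G{\left(l,u \right)} = u \left(2 + 2 u\right)$
$\left(G{\left(25,-2 \right)} + T\right) \left(-655\right) = \left(2 \left(-2\right) \left(1 - 2\right) - 141\right) \left(-655\right) = \left(2 \left(-2\right) \left(-1\right) - 141\right) \left(-655\right) = \left(4 - 141\right) \left(-655\right) = \left(-137\right) \left(-655\right) = 89735$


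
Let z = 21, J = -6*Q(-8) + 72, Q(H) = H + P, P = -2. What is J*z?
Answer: 2772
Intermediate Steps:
Q(H) = -2 + H (Q(H) = H - 2 = -2 + H)
J = 132 (J = -6*(-2 - 8) + 72 = -6*(-10) + 72 = 60 + 72 = 132)
J*z = 132*21 = 2772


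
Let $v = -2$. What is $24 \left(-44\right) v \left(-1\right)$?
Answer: $-2112$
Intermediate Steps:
$24 \left(-44\right) v \left(-1\right) = 24 \left(-44\right) \left(\left(-2\right) \left(-1\right)\right) = \left(-1056\right) 2 = -2112$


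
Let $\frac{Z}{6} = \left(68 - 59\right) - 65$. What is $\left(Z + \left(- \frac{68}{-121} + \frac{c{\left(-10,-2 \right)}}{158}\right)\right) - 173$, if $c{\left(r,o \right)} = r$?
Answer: $- \frac{4860764}{9559} \approx -508.5$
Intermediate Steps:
$Z = -336$ ($Z = 6 \left(\left(68 - 59\right) - 65\right) = 6 \left(9 - 65\right) = 6 \left(-56\right) = -336$)
$\left(Z + \left(- \frac{68}{-121} + \frac{c{\left(-10,-2 \right)}}{158}\right)\right) - 173 = \left(-336 - \left(- \frac{68}{121} + \frac{5}{79}\right)\right) - 173 = \left(-336 - - \frac{4767}{9559}\right) - 173 = \left(-336 + \left(\frac{68}{121} - \frac{5}{79}\right)\right) - 173 = \left(-336 + \frac{4767}{9559}\right) - 173 = - \frac{3207057}{9559} - 173 = - \frac{4860764}{9559}$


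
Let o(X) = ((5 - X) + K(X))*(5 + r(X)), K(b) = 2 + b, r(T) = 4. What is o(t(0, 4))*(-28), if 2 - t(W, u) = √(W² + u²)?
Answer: -1764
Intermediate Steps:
t(W, u) = 2 - √(W² + u²)
o(X) = 63 (o(X) = ((5 - X) + (2 + X))*(5 + 4) = 7*9 = 63)
o(t(0, 4))*(-28) = 63*(-28) = -1764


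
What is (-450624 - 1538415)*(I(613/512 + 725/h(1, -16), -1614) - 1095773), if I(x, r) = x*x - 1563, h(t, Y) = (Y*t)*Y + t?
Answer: 37790505744463881034665/17314349056 ≈ 2.1826e+12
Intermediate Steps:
h(t, Y) = t + t*Y² (h(t, Y) = t*Y² + t = t + t*Y²)
I(x, r) = -1563 + x² (I(x, r) = x² - 1563 = -1563 + x²)
(-450624 - 1538415)*(I(613/512 + 725/h(1, -16), -1614) - 1095773) = (-450624 - 1538415)*((-1563 + (613/512 + 725/((1*(1 + (-16)²))))²) - 1095773) = -1989039*((-1563 + (613*(1/512) + 725/((1*(1 + 256))))²) - 1095773) = -1989039*((-1563 + (613/512 + 725/((1*257)))²) - 1095773) = -1989039*((-1563 + (613/512 + 725/257)²) - 1095773) = -1989039*((-1563 + (528741/131584)²) - 1095773) = -1989039*((-1563 + 279567045081/17314349056) - 1095773) = -1989039*(-26782760529447/17314349056 - 1095773) = -1989039*(-18999378968669735/17314349056) = 37790505744463881034665/17314349056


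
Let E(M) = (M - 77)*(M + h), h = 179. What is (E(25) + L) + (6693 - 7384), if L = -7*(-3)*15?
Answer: -10984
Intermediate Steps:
L = 315 (L = 21*15 = 315)
E(M) = (-77 + M)*(179 + M) (E(M) = (M - 77)*(M + 179) = (-77 + M)*(179 + M))
(E(25) + L) + (6693 - 7384) = ((-13783 + 25**2 + 102*25) + 315) + (6693 - 7384) = ((-13783 + 625 + 2550) + 315) - 691 = (-10608 + 315) - 691 = -10293 - 691 = -10984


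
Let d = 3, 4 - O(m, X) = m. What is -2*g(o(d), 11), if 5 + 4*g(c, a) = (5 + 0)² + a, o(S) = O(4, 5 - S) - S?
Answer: -31/2 ≈ -15.500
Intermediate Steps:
O(m, X) = 4 - m
o(S) = -S (o(S) = (4 - 1*4) - S = (4 - 4) - S = 0 - S = -S)
g(c, a) = 5 + a/4 (g(c, a) = -5/4 + ((5 + 0)² + a)/4 = -5/4 + (5² + a)/4 = -5/4 + (25 + a)/4 = -5/4 + (25/4 + a/4) = 5 + a/4)
-2*g(o(d), 11) = -2*(5 + (¼)*11) = -2*(5 + 11/4) = -2*31/4 = -31/2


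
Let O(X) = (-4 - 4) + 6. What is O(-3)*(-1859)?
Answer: 3718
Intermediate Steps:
O(X) = -2 (O(X) = -8 + 6 = -2)
O(-3)*(-1859) = -2*(-1859) = 3718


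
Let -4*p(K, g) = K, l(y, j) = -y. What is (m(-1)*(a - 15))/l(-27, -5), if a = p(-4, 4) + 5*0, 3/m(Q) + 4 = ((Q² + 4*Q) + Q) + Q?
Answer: 14/81 ≈ 0.17284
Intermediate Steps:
p(K, g) = -K/4
m(Q) = 3/(-4 + Q² + 6*Q) (m(Q) = 3/(-4 + (((Q² + 4*Q) + Q) + Q)) = 3/(-4 + ((Q² + 5*Q) + Q)) = 3/(-4 + (Q² + 6*Q)) = 3/(-4 + Q² + 6*Q))
a = 1 (a = -¼*(-4) + 5*0 = 1 + 0 = 1)
(m(-1)*(a - 15))/l(-27, -5) = ((3/(-4 + (-1)² + 6*(-1)))*(1 - 15))/((-1*(-27))) = ((3/(-4 + 1 - 6))*(-14))/27 = ((3/(-9))*(-14))*(1/27) = ((3*(-⅑))*(-14))*(1/27) = -⅓*(-14)*(1/27) = (14/3)*(1/27) = 14/81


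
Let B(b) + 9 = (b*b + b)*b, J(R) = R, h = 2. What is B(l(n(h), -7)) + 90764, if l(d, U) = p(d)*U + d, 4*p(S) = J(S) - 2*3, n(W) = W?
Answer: 91565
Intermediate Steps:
p(S) = -3/2 + S/4 (p(S) = (S - 2*3)/4 = (S - 6)/4 = (-6 + S)/4 = -3/2 + S/4)
l(d, U) = d + U*(-3/2 + d/4) (l(d, U) = (-3/2 + d/4)*U + d = U*(-3/2 + d/4) + d = d + U*(-3/2 + d/4))
B(b) = -9 + b*(b + b²) (B(b) = -9 + (b*b + b)*b = -9 + (b² + b)*b = -9 + (b + b²)*b = -9 + b*(b + b²))
B(l(n(h), -7)) + 90764 = (-9 + (2 + (¼)*(-7)*(-6 + 2))² + (2 + (¼)*(-7)*(-6 + 2))³) + 90764 = (-9 + (2 + (¼)*(-7)*(-4))² + (2 + (¼)*(-7)*(-4))³) + 90764 = (-9 + (2 + 7)² + (2 + 7)³) + 90764 = (-9 + 9² + 9³) + 90764 = (-9 + 81 + 729) + 90764 = 801 + 90764 = 91565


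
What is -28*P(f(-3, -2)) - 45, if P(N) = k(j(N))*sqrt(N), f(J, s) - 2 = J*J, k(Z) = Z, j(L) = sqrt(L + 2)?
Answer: -45 - 28*sqrt(143) ≈ -379.83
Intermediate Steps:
j(L) = sqrt(2 + L)
f(J, s) = 2 + J**2 (f(J, s) = 2 + J*J = 2 + J**2)
P(N) = sqrt(N)*sqrt(2 + N) (P(N) = sqrt(2 + N)*sqrt(N) = sqrt(N)*sqrt(2 + N))
-28*P(f(-3, -2)) - 45 = -28*sqrt(2 + (-3)**2)*sqrt(2 + (2 + (-3)**2)) - 45 = -28*sqrt(2 + 9)*sqrt(2 + (2 + 9)) - 45 = -28*sqrt(11)*sqrt(2 + 11) - 45 = -28*sqrt(11)*sqrt(13) - 45 = -28*sqrt(143) - 45 = -45 - 28*sqrt(143)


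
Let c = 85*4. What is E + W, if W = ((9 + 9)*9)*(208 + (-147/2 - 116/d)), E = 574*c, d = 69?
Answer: 4983563/23 ≈ 2.1668e+5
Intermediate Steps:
c = 340
E = 195160 (E = 574*340 = 195160)
W = 494883/23 (W = ((9 + 9)*9)*(208 + (-147/2 - 116/69)) = (18*9)*(208 + (-147*1/2 - 116*1/69)) = 162*(208 + (-147/2 - 116/69)) = 162*(208 - 10375/138) = 162*(18329/138) = 494883/23 ≈ 21517.)
E + W = 195160 + 494883/23 = 4983563/23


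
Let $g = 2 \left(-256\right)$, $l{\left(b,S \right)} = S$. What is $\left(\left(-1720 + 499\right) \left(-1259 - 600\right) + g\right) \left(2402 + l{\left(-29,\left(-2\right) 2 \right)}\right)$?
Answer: $5441846146$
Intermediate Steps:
$g = -512$
$\left(\left(-1720 + 499\right) \left(-1259 - 600\right) + g\right) \left(2402 + l{\left(-29,\left(-2\right) 2 \right)}\right) = \left(\left(-1720 + 499\right) \left(-1259 - 600\right) - 512\right) \left(2402 - 4\right) = \left(\left(-1221\right) \left(-1859\right) - 512\right) \left(2402 - 4\right) = \left(2269839 - 512\right) 2398 = 2269327 \cdot 2398 = 5441846146$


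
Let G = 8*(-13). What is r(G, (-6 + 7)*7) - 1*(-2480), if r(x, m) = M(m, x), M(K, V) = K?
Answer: 2487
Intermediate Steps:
G = -104
r(x, m) = m
r(G, (-6 + 7)*7) - 1*(-2480) = (-6 + 7)*7 - 1*(-2480) = 1*7 + 2480 = 7 + 2480 = 2487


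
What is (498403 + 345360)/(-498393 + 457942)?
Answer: -843763/40451 ≈ -20.859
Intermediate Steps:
(498403 + 345360)/(-498393 + 457942) = 843763/(-40451) = 843763*(-1/40451) = -843763/40451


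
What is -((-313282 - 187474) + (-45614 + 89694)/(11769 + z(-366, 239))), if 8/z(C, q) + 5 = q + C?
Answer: 38895931372/77675 ≈ 5.0075e+5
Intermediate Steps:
z(C, q) = 8/(-5 + C + q) (z(C, q) = 8/(-5 + (q + C)) = 8/(-5 + (C + q)) = 8/(-5 + C + q))
-((-313282 - 187474) + (-45614 + 89694)/(11769 + z(-366, 239))) = -((-313282 - 187474) + (-45614 + 89694)/(11769 + 8/(-5 - 366 + 239))) = -(-500756 + 44080/(11769 + 8/(-132))) = -(-500756 + 44080/(11769 + 8*(-1/132))) = -(-500756 + 44080/(11769 - 2/33)) = -(-500756 + 44080/(388375/33)) = -(-500756 + 44080*(33/388375)) = -(-500756 + 290928/77675) = -1*(-38895931372/77675) = 38895931372/77675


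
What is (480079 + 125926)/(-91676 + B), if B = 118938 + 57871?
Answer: 606005/85133 ≈ 7.1183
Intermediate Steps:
B = 176809
(480079 + 125926)/(-91676 + B) = (480079 + 125926)/(-91676 + 176809) = 606005/85133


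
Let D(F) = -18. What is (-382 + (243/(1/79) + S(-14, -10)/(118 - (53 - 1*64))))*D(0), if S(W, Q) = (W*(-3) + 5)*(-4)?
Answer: -14561682/43 ≈ -3.3864e+5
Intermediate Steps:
S(W, Q) = -20 + 12*W (S(W, Q) = (-3*W + 5)*(-4) = (5 - 3*W)*(-4) = -20 + 12*W)
(-382 + (243/(1/79) + S(-14, -10)/(118 - (53 - 1*64))))*D(0) = (-382 + (243/(1/79) + (-20 + 12*(-14))/(118 - (53 - 1*64))))*(-18) = (-382 + (243/(1/79) + (-20 - 168)/(118 - (53 - 64))))*(-18) = (-382 + (243*79 - 188/(118 - 1*(-11))))*(-18) = (-382 + (19197 - 188/(118 + 11)))*(-18) = (-382 + (19197 - 188/129))*(-18) = (-382 + 2476225/129)*(-18) = (2426947/129)*(-18) = -14561682/43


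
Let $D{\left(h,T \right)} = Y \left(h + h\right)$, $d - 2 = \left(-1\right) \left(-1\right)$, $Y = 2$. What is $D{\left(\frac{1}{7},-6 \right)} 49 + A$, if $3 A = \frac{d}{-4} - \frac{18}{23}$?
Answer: $\frac{2529}{92} \approx 27.489$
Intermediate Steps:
$d = 3$ ($d = 2 - -1 = 2 + 1 = 3$)
$D{\left(h,T \right)} = 4 h$ ($D{\left(h,T \right)} = 2 \left(h + h\right) = 2 \cdot 2 h = 4 h$)
$A = - \frac{47}{92}$ ($A = \frac{\frac{3}{-4} - \frac{18}{23}}{3} = \frac{3 \left(- \frac{1}{4}\right) - \frac{18}{23}}{3} = \frac{- \frac{3}{4} - \frac{18}{23}}{3} = \frac{1}{3} \left(- \frac{141}{92}\right) = - \frac{47}{92} \approx -0.51087$)
$D{\left(\frac{1}{7},-6 \right)} 49 + A = \frac{4}{7} \cdot 49 - \frac{47}{92} = 28 - \frac{47}{92} = \frac{2529}{92}$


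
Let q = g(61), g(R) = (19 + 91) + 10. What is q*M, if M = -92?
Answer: -11040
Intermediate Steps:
g(R) = 120 (g(R) = 110 + 10 = 120)
q = 120
q*M = 120*(-92) = -11040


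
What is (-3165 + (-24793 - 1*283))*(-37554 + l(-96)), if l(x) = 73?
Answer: 1058500921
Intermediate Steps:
(-3165 + (-24793 - 1*283))*(-37554 + l(-96)) = (-3165 + (-24793 - 1*283))*(-37554 + 73) = (-3165 + (-24793 - 283))*(-37481) = (-3165 - 25076)*(-37481) = -28241*(-37481) = 1058500921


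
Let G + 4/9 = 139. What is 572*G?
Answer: 713284/9 ≈ 79254.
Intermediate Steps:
G = 1247/9 (G = -4/9 + 139 = 1247/9 ≈ 138.56)
572*G = 572*(1247/9) = 713284/9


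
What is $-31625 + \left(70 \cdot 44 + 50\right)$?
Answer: $-28495$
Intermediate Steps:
$-31625 + \left(70 \cdot 44 + 50\right) = -31625 + \left(3080 + 50\right) = -31625 + 3130 = -28495$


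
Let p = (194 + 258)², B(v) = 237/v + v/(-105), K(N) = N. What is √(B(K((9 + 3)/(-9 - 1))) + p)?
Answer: √1000121906/70 ≈ 451.78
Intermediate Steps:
B(v) = 237/v - v/105 (B(v) = 237/v + v*(-1/105) = 237/v - v/105)
p = 204304 (p = 452² = 204304)
√(B(K((9 + 3)/(-9 - 1))) + p) = √((237/(((9 + 3)/(-9 - 1))) - (9 + 3)/(105*(-9 - 1))) + 204304) = √((237/((12/(-10))) - 4/(35*(-10))) + 204304) = √((237/((12*(-⅒))) - 4*(-1)/(35*10)) + 204304) = √((237/(-6/5) - 1/105*(-6/5)) + 204304) = √((237*(-⅚) + 2/175) + 204304) = √((-395/2 + 2/175) + 204304) = √(-69121/350 + 204304) = √(71437279/350) = √1000121906/70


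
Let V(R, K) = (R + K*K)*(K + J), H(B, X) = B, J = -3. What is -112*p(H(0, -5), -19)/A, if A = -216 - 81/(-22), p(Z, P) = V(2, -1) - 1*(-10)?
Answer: -4928/4671 ≈ -1.0550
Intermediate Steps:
V(R, K) = (-3 + K)*(R + K**2) (V(R, K) = (R + K*K)*(K - 3) = (R + K**2)*(-3 + K) = (-3 + K)*(R + K**2))
p(Z, P) = -2 (p(Z, P) = ((-1)**3 - 3*2 - 3*(-1)**2 - 1*2) - 1*(-10) = (-1 - 6 - 3*1 - 2) + 10 = (-1 - 6 - 3 - 2) + 10 = -12 + 10 = -2)
A = -4671/22 (A = -216 - 81*(-1/22) = -216 + 81/22 = -4671/22 ≈ -212.32)
-112*p(H(0, -5), -19)/A = -(-224)/(-4671/22) = -(-224)*(-22)/4671 = -112*44/4671 = -4928/4671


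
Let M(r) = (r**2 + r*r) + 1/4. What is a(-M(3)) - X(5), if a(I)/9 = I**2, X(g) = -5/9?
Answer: 431729/144 ≈ 2998.1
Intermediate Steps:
M(r) = 1/4 + 2*r**2 (M(r) = (r**2 + r**2) + 1/4 = 2*r**2 + 1/4 = 1/4 + 2*r**2)
X(g) = -5/9 (X(g) = -5*1/9 = -5/9)
a(I) = 9*I**2
a(-M(3)) - X(5) = 9*(-(1/4 + 2*3**2))**2 - 1*(-5/9) = 9*(-(1/4 + 2*9))**2 + 5/9 = 9*(-(1/4 + 18))**2 + 5/9 = 9*(-1*73/4)**2 + 5/9 = 9*(-73/4)**2 + 5/9 = 9*(5329/16) + 5/9 = 47961/16 + 5/9 = 431729/144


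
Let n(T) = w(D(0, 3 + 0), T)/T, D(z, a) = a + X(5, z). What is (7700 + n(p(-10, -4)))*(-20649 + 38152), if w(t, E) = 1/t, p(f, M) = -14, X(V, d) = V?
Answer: 15094569697/112 ≈ 1.3477e+8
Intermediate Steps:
D(z, a) = 5 + a (D(z, a) = a + 5 = 5 + a)
n(T) = 1/(8*T) (n(T) = 1/((5 + (3 + 0))*T) = 1/((5 + 3)*T) = 1/(8*T))
(7700 + n(p(-10, -4)))*(-20649 + 38152) = (7700 + (⅛)/(-14))*(-20649 + 38152) = (7700 + (⅛)*(-1/14))*17503 = (7700 - 1/112)*17503 = (862399/112)*17503 = 15094569697/112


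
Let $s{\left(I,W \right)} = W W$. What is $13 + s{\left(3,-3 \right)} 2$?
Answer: $31$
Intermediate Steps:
$s{\left(I,W \right)} = W^{2}$
$13 + s{\left(3,-3 \right)} 2 = 13 + \left(-3\right)^{2} \cdot 2 = 13 + 9 \cdot 2 = 13 + 18 = 31$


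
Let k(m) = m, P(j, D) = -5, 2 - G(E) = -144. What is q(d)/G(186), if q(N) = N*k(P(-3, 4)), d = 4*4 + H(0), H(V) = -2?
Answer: -35/73 ≈ -0.47945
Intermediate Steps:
G(E) = 146 (G(E) = 2 - 1*(-144) = 2 + 144 = 146)
d = 14 (d = 4*4 - 2 = 16 - 2 = 14)
q(N) = -5*N (q(N) = N*(-5) = -5*N)
q(d)/G(186) = -5*14/146 = -70*1/146 = -35/73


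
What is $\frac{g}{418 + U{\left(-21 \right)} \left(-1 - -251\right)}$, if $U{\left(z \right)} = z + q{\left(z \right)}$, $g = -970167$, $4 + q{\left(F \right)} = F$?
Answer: $\frac{323389}{3694} \approx 87.544$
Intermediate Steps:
$q{\left(F \right)} = -4 + F$
$U{\left(z \right)} = -4 + 2 z$ ($U{\left(z \right)} = z + \left(-4 + z\right) = -4 + 2 z$)
$\frac{g}{418 + U{\left(-21 \right)} \left(-1 - -251\right)} = - \frac{970167}{418 + \left(-4 + 2 \left(-21\right)\right) \left(-1 - -251\right)} = - \frac{970167}{418 + \left(-4 - 42\right) \left(-1 + 251\right)} = - \frac{970167}{418 - 11500} = - \frac{970167}{-11082} = \left(-970167\right) \left(- \frac{1}{11082}\right) = \frac{323389}{3694}$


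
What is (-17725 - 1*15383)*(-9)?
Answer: 297972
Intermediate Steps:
(-17725 - 1*15383)*(-9) = (-17725 - 15383)*(-9) = -33108*(-9) = 297972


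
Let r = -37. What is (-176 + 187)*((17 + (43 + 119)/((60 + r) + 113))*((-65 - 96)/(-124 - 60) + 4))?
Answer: 530673/544 ≈ 975.50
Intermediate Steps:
(-176 + 187)*((17 + (43 + 119)/((60 + r) + 113))*((-65 - 96)/(-124 - 60) + 4)) = (-176 + 187)*((17 + (43 + 119)/((60 - 37) + 113))*((-65 - 96)/(-124 - 60) + 4)) = 11*((17 + 162/(23 + 113))*(-161/(-184) + 4)) = 11*((17 + 162/136)*(-161*(-1/184) + 4)) = 11*((17 + 162*(1/136))*(7/8 + 4)) = 11*((17 + 81/68)*(39/8)) = 11*((1237/68)*(39/8)) = 11*(48243/544) = 530673/544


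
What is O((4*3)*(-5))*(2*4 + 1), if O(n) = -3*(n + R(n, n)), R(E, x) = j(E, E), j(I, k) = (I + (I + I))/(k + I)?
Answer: 3159/2 ≈ 1579.5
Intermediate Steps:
j(I, k) = 3*I/(I + k) (j(I, k) = (I + 2*I)/(I + k) = (3*I)/(I + k) = 3*I/(I + k))
R(E, x) = 3/2 (R(E, x) = 3*E/(E + E) = 3*E/((2*E)) = 3*E*(1/(2*E)) = 3/2)
O(n) = -9/2 - 3*n (O(n) = -3*(n + 3/2) = -3*(3/2 + n) = -9/2 - 3*n)
O((4*3)*(-5))*(2*4 + 1) = (-9/2 - 3*4*3*(-5))*(2*4 + 1) = (-9/2 - 36*(-5))*(8 + 1) = (-9/2 - 3*(-60))*9 = (-9/2 + 180)*9 = (351/2)*9 = 3159/2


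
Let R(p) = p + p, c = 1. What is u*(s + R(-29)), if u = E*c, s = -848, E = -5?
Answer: 4530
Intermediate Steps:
R(p) = 2*p
u = -5 (u = -5*1 = -5)
u*(s + R(-29)) = -5*(-848 + 2*(-29)) = -5*(-848 - 58) = -5*(-906) = 4530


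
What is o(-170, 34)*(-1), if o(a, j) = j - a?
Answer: -204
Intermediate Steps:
o(-170, 34)*(-1) = (34 - 1*(-170))*(-1) = (34 + 170)*(-1) = 204*(-1) = -204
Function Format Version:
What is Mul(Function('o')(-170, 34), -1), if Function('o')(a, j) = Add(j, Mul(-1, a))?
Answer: -204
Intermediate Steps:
Mul(Function('o')(-170, 34), -1) = Mul(Add(34, Mul(-1, -170)), -1) = Mul(Add(34, 170), -1) = Mul(204, -1) = -204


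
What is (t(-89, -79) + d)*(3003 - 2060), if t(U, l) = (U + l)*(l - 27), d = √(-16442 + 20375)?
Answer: 16792944 + 2829*√437 ≈ 1.6852e+7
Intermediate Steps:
d = 3*√437 (d = √3933 = 3*√437 ≈ 62.714)
t(U, l) = (-27 + l)*(U + l) (t(U, l) = (U + l)*(-27 + l) = (-27 + l)*(U + l))
(t(-89, -79) + d)*(3003 - 2060) = (((-79)² - 27*(-89) - 27*(-79) - 89*(-79)) + 3*√437)*(3003 - 2060) = ((6241 + 2403 + 2133 + 7031) + 3*√437)*943 = (17808 + 3*√437)*943 = 16792944 + 2829*√437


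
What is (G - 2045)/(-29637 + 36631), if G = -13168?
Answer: -15213/6994 ≈ -2.1751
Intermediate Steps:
(G - 2045)/(-29637 + 36631) = (-13168 - 2045)/(-29637 + 36631) = -15213/6994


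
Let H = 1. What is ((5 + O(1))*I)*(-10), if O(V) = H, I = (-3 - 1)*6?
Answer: 1440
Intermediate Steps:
I = -24 (I = -4*6 = -24)
O(V) = 1
((5 + O(1))*I)*(-10) = ((5 + 1)*(-24))*(-10) = (6*(-24))*(-10) = -144*(-10) = 1440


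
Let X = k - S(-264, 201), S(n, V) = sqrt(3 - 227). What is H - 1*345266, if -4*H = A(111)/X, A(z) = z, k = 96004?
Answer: -1060745568605317/3072256080 - 37*I*sqrt(14)/3072256080 ≈ -3.4527e+5 - 4.5062e-8*I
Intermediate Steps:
S(n, V) = 4*I*sqrt(14) (S(n, V) = sqrt(-224) = 4*I*sqrt(14))
X = 96004 - 4*I*sqrt(14) ≈ 96004.0 - 14.967*I
H = -111/(4*(96004 - 4*I*sqrt(14))) ≈ -0.00028905 - 4.5062e-8*I
H - 1*345266 = (-888037/3072256080 - 37*I*sqrt(14)/3072256080) - 1*345266 = (-888037/3072256080 - 37*I*sqrt(14)/3072256080) - 345266 = -1060745568605317/3072256080 - 37*I*sqrt(14)/3072256080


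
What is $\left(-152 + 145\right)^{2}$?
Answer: $49$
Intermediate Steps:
$\left(-152 + 145\right)^{2} = \left(-7\right)^{2} = 49$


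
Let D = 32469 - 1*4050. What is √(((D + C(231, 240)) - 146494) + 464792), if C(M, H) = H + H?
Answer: √347197 ≈ 589.23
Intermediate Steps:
C(M, H) = 2*H
D = 28419 (D = 32469 - 4050 = 28419)
√(((D + C(231, 240)) - 146494) + 464792) = √(((28419 + 2*240) - 146494) + 464792) = √(((28419 + 480) - 146494) + 464792) = √((28899 - 146494) + 464792) = √(-117595 + 464792) = √347197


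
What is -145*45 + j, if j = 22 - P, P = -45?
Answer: -6458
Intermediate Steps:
j = 67 (j = 22 - 1*(-45) = 22 + 45 = 67)
-145*45 + j = -145*45 + 67 = -6525 + 67 = -6458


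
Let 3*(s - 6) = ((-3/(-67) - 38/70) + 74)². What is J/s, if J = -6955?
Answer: -38245718875/9935880498 ≈ -3.8493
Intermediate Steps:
s = 9935880498/5499025 (s = 6 + ((-3/(-67) - 38/70) + 74)²/3 = 6 + ((-3*(-1/67) - 38*1/70) + 74)²/3 = 6 + ((3/67 - 19/35) + 74)²/3 = 6 + (-1168/2345 + 74)²/3 = 6 + (172362/2345)²/3 = 6 + (⅓)*(29708659044/5499025) = 6 + 9902886348/5499025 = 9935880498/5499025 ≈ 1806.8)
J/s = -6955/9935880498/5499025 = -6955*5499025/9935880498 = -38245718875/9935880498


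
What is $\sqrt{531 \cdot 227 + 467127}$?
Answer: $12 \sqrt{4081} \approx 766.59$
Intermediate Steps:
$\sqrt{531 \cdot 227 + 467127} = \sqrt{120537 + 467127} = \sqrt{587664} = 12 \sqrt{4081}$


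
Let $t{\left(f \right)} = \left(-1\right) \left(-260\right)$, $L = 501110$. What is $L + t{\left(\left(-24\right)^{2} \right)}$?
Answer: $501370$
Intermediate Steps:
$t{\left(f \right)} = 260$
$L + t{\left(\left(-24\right)^{2} \right)} = 501110 + 260 = 501370$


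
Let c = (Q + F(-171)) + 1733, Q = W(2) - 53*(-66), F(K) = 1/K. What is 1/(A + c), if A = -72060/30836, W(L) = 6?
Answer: 1318239/6900529369 ≈ 0.00019103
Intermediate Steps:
Q = 3504 (Q = 6 - 53*(-66) = 6 + 3498 = 3504)
c = 895526/171 (c = (3504 + 1/(-171)) + 1733 = (3504 - 1/171) + 1733 = 599183/171 + 1733 = 895526/171 ≈ 5237.0)
A = -18015/7709 (A = -72060*1/30836 = -18015/7709 ≈ -2.3369)
1/(A + c) = 1/(-18015/7709 + 895526/171) = 1/(6900529369/1318239) = 1318239/6900529369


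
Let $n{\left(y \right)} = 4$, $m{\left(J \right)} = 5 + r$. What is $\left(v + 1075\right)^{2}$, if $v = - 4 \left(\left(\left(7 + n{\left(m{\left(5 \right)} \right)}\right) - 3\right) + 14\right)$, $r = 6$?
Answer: $974169$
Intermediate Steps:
$m{\left(J \right)} = 11$ ($m{\left(J \right)} = 5 + 6 = 11$)
$v = -88$ ($v = - 4 \left(\left(\left(7 + 4\right) - 3\right) + 14\right) = - 4 \left(\left(11 - 3\right) + 14\right) = - 4 \left(8 + 14\right) = \left(-4\right) 22 = -88$)
$\left(v + 1075\right)^{2} = \left(-88 + 1075\right)^{2} = 987^{2} = 974169$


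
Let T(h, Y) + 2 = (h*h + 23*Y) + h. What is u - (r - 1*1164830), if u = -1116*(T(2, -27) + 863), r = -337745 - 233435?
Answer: 1461474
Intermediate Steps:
T(h, Y) = -2 + h + h² + 23*Y (T(h, Y) = -2 + ((h*h + 23*Y) + h) = -2 + ((h² + 23*Y) + h) = -2 + (h + h² + 23*Y) = -2 + h + h² + 23*Y)
r = -571180
u = -274536 (u = -1116*((-2 + 2 + 2² + 23*(-27)) + 863) = -1116*((-2 + 2 + 4 - 621) + 863) = -1116*(-617 + 863) = -1116*246 = -274536)
u - (r - 1*1164830) = -274536 - (-571180 - 1*1164830) = -274536 - (-571180 - 1164830) = -274536 - 1*(-1736010) = -274536 + 1736010 = 1461474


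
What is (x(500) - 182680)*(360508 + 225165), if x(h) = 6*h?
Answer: -105233724640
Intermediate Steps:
(x(500) - 182680)*(360508 + 225165) = (6*500 - 182680)*(360508 + 225165) = (3000 - 182680)*585673 = -179680*585673 = -105233724640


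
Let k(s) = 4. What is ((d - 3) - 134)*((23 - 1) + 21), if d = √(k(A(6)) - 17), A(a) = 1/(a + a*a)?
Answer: -5891 + 43*I*√13 ≈ -5891.0 + 155.04*I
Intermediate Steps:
A(a) = 1/(a + a²)
d = I*√13 (d = √(4 - 17) = √(-13) = I*√13 ≈ 3.6056*I)
((d - 3) - 134)*((23 - 1) + 21) = ((I*√13 - 3) - 134)*((23 - 1) + 21) = ((-3 + I*√13) - 134)*(22 + 21) = (-137 + I*√13)*43 = -5891 + 43*I*√13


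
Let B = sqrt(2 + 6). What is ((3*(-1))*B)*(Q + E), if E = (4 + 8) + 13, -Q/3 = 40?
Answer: 570*sqrt(2) ≈ 806.10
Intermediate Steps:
Q = -120 (Q = -3*40 = -120)
E = 25 (E = 12 + 13 = 25)
B = 2*sqrt(2) (B = sqrt(8) = 2*sqrt(2) ≈ 2.8284)
((3*(-1))*B)*(Q + E) = ((3*(-1))*(2*sqrt(2)))*(-120 + 25) = -6*sqrt(2)*(-95) = 570*sqrt(2)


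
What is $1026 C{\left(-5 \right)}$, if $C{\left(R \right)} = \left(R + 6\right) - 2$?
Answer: $-1026$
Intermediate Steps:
$C{\left(R \right)} = 4 + R$ ($C{\left(R \right)} = \left(6 + R\right) - 2 = 4 + R$)
$1026 C{\left(-5 \right)} = 1026 \left(4 - 5\right) = 1026 \left(-1\right) = -1026$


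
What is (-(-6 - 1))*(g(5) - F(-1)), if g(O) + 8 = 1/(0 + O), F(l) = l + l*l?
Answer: -273/5 ≈ -54.600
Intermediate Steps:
F(l) = l + l²
g(O) = -8 + 1/O (g(O) = -8 + 1/(0 + O) = -8 + 1/O)
(-(-6 - 1))*(g(5) - F(-1)) = (-(-6 - 1))*((-8 + 1/5) - (-1)*(1 - 1)) = (-1*(-7))*((-8 + ⅕) - (-1)*0) = 7*(-39/5 - 1*0) = 7*(-39/5 + 0) = 7*(-39/5) = -273/5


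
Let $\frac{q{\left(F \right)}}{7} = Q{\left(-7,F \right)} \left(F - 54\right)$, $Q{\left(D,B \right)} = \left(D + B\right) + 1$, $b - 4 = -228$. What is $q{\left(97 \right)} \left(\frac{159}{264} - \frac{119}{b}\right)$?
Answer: $\frac{10929009}{352} \approx 31048.0$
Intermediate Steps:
$b = -224$ ($b = 4 - 228 = -224$)
$Q{\left(D,B \right)} = 1 + B + D$ ($Q{\left(D,B \right)} = \left(B + D\right) + 1 = 1 + B + D$)
$q{\left(F \right)} = 7 \left(-54 + F\right) \left(-6 + F\right)$ ($q{\left(F \right)} = 7 \left(1 + F - 7\right) \left(F - 54\right) = 7 \left(-6 + F\right) \left(-54 + F\right) = 7 \left(-54 + F\right) \left(-6 + F\right)$)
$q{\left(97 \right)} \left(\frac{159}{264} - \frac{119}{b}\right) = 7 \left(-54 + 97\right) \left(-6 + 97\right) \left(\frac{159}{264} - \frac{119}{-224}\right) = 7 \cdot 43 \cdot 91 \left(159 \cdot \frac{1}{264} - - \frac{17}{32}\right) = 27391 \left(\frac{53}{88} + \frac{17}{32}\right) = 27391 \cdot \frac{399}{352} = \frac{10929009}{352}$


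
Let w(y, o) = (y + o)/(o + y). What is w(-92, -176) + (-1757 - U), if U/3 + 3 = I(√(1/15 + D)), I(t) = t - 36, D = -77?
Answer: -1639 - I*√17310/5 ≈ -1639.0 - 26.314*I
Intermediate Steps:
w(y, o) = 1 (w(y, o) = (o + y)/(o + y) = 1)
I(t) = -36 + t
U = -117 + I*√17310/5 (U = -9 + 3*(-36 + √(1/15 - 77)) = -9 + 3*(-36 + √(-1154/15)) = -9 + 3*(-36 + I*√17310/15) = -9 + (-108 + I*√17310/5) = -117 + I*√17310/5 ≈ -117.0 + 26.314*I)
w(-92, -176) + (-1757 - U) = 1 + (-1757 - (-117 + I*√17310/5)) = 1 + (-1757 + (117 - I*√17310/5)) = 1 + (-1640 - I*√17310/5) = -1639 - I*√17310/5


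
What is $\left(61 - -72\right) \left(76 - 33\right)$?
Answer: $5719$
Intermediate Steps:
$\left(61 - -72\right) \left(76 - 33\right) = \left(61 + 72\right) 43 = 133 \cdot 43 = 5719$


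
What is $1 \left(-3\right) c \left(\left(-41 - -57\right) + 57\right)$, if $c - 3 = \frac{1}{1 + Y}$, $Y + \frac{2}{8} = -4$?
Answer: $- \frac{7665}{13} \approx -589.62$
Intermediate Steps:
$Y = - \frac{17}{4}$ ($Y = - \frac{1}{4} - 4 = - \frac{17}{4} \approx -4.25$)
$c = \frac{35}{13}$ ($c = 3 + \frac{1}{1 - \frac{17}{4}} = 3 + \frac{1}{- \frac{13}{4}} = 3 - \frac{4}{13} = \frac{35}{13} \approx 2.6923$)
$1 \left(-3\right) c \left(\left(-41 - -57\right) + 57\right) = 1 \left(-3\right) \frac{35}{13} \left(\left(-41 - -57\right) + 57\right) = \left(-3\right) \frac{35}{13} \left(\left(-41 + 57\right) + 57\right) = - \frac{105 \left(16 + 57\right)}{13} = \left(- \frac{105}{13}\right) 73 = - \frac{7665}{13}$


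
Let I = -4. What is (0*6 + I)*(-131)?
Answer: 524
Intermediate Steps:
(0*6 + I)*(-131) = (0*6 - 4)*(-131) = (0 - 4)*(-131) = -4*(-131) = 524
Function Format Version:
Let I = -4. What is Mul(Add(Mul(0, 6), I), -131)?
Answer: 524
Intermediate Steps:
Mul(Add(Mul(0, 6), I), -131) = Mul(Add(Mul(0, 6), -4), -131) = Mul(Add(0, -4), -131) = Mul(-4, -131) = 524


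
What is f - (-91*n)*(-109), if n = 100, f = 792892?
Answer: -199008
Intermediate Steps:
f - (-91*n)*(-109) = 792892 - (-91*100)*(-109) = 792892 - (-9100)*(-109) = 792892 - 1*991900 = 792892 - 991900 = -199008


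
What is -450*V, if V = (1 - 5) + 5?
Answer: -450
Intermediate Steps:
V = 1 (V = -4 + 5 = 1)
-450*V = -450*1 = -450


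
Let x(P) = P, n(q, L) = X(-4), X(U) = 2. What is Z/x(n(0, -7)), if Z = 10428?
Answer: 5214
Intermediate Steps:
n(q, L) = 2
Z/x(n(0, -7)) = 10428/2 = 10428*(1/2) = 5214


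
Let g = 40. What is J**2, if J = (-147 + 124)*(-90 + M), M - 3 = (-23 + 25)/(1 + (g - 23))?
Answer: 323496196/81 ≈ 3.9938e+6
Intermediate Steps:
M = 28/9 (M = 3 + (-23 + 25)/(1 + (40 - 23)) = 3 + 2/(1 + 17) = 3 + 2/18 = 3 + 2*(1/18) = 3 + 1/9 = 28/9 ≈ 3.1111)
J = 17986/9 (J = (-147 + 124)*(-90 + 28/9) = -23*(-782/9) = 17986/9 ≈ 1998.4)
J**2 = (17986/9)**2 = 323496196/81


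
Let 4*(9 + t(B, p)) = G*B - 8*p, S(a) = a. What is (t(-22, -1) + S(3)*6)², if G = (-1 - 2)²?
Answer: 5929/4 ≈ 1482.3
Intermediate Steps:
G = 9 (G = (-3)² = 9)
t(B, p) = -9 - 2*p + 9*B/4 (t(B, p) = -9 + (9*B - 8*p)/4 = -9 + (-8*p + 9*B)/4 = -9 + (-2*p + 9*B/4) = -9 - 2*p + 9*B/4)
(t(-22, -1) + S(3)*6)² = ((-9 - 2*(-1) + (9/4)*(-22)) + 3*6)² = ((-9 + 2 - 99/2) + 18)² = (-113/2 + 18)² = (-77/2)² = 5929/4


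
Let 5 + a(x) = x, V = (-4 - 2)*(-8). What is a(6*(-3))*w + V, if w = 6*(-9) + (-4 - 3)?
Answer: 1451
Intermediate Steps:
V = 48 (V = -6*(-8) = 48)
a(x) = -5 + x
w = -61 (w = -54 - 7 = -61)
a(6*(-3))*w + V = (-5 + 6*(-3))*(-61) + 48 = (-5 - 18)*(-61) + 48 = -23*(-61) + 48 = 1403 + 48 = 1451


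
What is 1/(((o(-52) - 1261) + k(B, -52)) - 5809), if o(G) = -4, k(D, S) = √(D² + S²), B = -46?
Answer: -3537/25018328 - √1205/25018328 ≈ -0.00014276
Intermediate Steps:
1/(((o(-52) - 1261) + k(B, -52)) - 5809) = 1/(((-4 - 1261) + √((-46)² + (-52)²)) - 5809) = 1/((-1265 + √(2116 + 2704)) - 5809) = 1/((-1265 + √4820) - 5809) = 1/((-1265 + 2*√1205) - 5809) = 1/(-7074 + 2*√1205)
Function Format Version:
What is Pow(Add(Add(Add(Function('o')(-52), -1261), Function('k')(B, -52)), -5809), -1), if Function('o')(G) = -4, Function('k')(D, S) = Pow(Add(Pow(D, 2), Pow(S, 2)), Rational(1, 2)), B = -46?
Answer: Add(Rational(-3537, 25018328), Mul(Rational(-1, 25018328), Pow(1205, Rational(1, 2)))) ≈ -0.00014276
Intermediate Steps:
Pow(Add(Add(Add(Function('o')(-52), -1261), Function('k')(B, -52)), -5809), -1) = Pow(Add(Add(Add(-4, -1261), Pow(Add(Pow(-46, 2), Pow(-52, 2)), Rational(1, 2))), -5809), -1) = Pow(Add(Add(-1265, Pow(Add(2116, 2704), Rational(1, 2))), -5809), -1) = Pow(Add(Add(-1265, Pow(4820, Rational(1, 2))), -5809), -1) = Pow(Add(Add(-1265, Mul(2, Pow(1205, Rational(1, 2)))), -5809), -1) = Pow(Add(-7074, Mul(2, Pow(1205, Rational(1, 2)))), -1)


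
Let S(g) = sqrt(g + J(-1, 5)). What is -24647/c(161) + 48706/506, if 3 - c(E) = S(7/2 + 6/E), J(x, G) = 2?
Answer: -5996523911/282095 - 24647*sqrt(574126)/1115 ≈ -38006.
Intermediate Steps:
S(g) = sqrt(2 + g) (S(g) = sqrt(g + 2) = sqrt(2 + g))
c(E) = 3 - sqrt(11/2 + 6/E) (c(E) = 3 - sqrt(2 + (7/2 + 6/E)) = 3 - sqrt(11/2 + 6/E))
-24647/c(161) + 48706/506 = -24647/(3 - sqrt(22 + 24/161)/2) + 48706/506 = -24647/(3 - sqrt(22 + 24*(1/161))/2) + 48706*(1/506) = -24647/(3 - sqrt(22 + 24/161)/2) + 24353/253 = -24647/(3 - sqrt(574126)/322) + 24353/253 = 24353/253 - 24647/(3 - sqrt(574126)/322)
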